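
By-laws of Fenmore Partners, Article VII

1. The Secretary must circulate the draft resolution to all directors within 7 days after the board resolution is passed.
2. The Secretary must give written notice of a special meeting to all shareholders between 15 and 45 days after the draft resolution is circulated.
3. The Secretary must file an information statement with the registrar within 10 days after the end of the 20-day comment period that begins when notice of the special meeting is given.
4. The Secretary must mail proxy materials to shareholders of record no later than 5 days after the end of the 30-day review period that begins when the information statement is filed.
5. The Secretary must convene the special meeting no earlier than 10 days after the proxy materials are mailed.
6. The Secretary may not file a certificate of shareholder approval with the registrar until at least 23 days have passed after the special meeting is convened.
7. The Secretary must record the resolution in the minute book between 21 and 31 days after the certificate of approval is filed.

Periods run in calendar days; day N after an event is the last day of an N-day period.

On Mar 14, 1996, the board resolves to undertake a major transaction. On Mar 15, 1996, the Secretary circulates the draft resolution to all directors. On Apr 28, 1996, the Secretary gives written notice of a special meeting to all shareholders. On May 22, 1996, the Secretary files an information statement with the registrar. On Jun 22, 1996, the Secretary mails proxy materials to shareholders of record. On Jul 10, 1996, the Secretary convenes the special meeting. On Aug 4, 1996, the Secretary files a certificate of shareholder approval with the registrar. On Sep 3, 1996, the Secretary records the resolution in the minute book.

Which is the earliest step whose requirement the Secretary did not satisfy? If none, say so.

None — every step was satisfied

(1) due by Mar 14, 1996 + 7 days = Mar 21, 1996; done Mar 15, 1996 — timely.
(2) the permitted window runs from Mar 15, 1996 + 15 = Mar 30, 1996 to Mar 15, 1996 + 45 = Apr 29, 1996; Apr 28, 1996 falls inside that range.
(3) due by May 18, 1996 + 10 days = May 28, 1996; completed May 22, 1996, before the deadline.
(4) due by Jun 21, 1996 + 5 days = Jun 26, 1996; done Jun 22, 1996 — timely.
(5) permitted from Jun 22, 1996 + 10 days = Jul 2, 1996 onward; done Jul 10, 1996, after the minimum wait.
(6) permitted from Jul 10, 1996 + 23 days = Aug 2, 1996 onward; Aug 4, 1996 is on or after that date.
(7) the permitted window runs from Aug 4, 1996 + 21 = Aug 25, 1996 to Aug 4, 1996 + 31 = Sep 4, 1996; Sep 3, 1996 falls inside that range.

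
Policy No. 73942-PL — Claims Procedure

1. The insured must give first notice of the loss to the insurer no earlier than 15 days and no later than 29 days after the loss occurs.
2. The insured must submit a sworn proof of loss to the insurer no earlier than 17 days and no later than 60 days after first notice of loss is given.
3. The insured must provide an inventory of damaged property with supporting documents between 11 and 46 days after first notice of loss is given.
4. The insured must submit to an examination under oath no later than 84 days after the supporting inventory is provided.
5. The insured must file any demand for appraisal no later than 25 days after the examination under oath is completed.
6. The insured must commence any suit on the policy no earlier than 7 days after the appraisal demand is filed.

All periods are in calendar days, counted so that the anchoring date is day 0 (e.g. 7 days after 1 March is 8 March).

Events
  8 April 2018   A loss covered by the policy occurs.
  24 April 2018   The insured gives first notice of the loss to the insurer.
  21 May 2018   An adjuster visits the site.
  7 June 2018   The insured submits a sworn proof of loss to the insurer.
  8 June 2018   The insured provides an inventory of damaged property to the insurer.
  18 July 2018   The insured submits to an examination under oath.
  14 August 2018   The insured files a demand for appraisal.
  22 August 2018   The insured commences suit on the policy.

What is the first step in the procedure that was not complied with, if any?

Step 5

Step 1 — 15 and 29 days from 8 April 2018 (when the loss occurs) are 23 April 2018 and 7 May 2018 respectively; done 24 April 2018 — within the window.
Step 2 — 17 and 60 days from 24 April 2018 (when first notice of loss is given) are 11 May 2018 and 23 June 2018 respectively; done 7 June 2018 — within the window.
Step 3 — 11 and 46 days from 24 April 2018 (when first notice of loss is given) are 5 May 2018 and 9 June 2018 respectively; 8 June 2018 falls inside that range.
Step 4 — counting 84 days from 8 June 2018 (when the supporting inventory is provided) gives a deadline of 31 August 2018; completed 18 July 2018, before the deadline.
Step 5 — counting 25 days from 18 July 2018 (when the examination under oath is completed) gives a deadline of 12 August 2018; not done until 14 August 2018, 2 days after the deadline.
No need to go further; step 5 was not satisfied.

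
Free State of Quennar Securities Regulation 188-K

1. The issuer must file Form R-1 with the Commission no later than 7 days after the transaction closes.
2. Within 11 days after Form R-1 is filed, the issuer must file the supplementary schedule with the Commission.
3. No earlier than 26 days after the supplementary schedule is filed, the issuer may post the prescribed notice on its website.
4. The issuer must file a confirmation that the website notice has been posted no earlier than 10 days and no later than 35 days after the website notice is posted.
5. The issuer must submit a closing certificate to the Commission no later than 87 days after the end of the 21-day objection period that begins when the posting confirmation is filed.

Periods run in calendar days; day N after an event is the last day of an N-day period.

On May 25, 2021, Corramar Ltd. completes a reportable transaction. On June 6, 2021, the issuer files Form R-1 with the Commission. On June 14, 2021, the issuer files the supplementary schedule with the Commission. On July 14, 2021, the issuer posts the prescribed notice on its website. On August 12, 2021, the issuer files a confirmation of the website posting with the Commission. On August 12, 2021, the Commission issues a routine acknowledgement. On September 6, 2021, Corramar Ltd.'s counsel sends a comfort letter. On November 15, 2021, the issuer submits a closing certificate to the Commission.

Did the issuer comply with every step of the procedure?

No

(1) due by May 25, 2021 + 7 days = June 1, 2021; not done until June 6, 2021, 5 days after the deadline.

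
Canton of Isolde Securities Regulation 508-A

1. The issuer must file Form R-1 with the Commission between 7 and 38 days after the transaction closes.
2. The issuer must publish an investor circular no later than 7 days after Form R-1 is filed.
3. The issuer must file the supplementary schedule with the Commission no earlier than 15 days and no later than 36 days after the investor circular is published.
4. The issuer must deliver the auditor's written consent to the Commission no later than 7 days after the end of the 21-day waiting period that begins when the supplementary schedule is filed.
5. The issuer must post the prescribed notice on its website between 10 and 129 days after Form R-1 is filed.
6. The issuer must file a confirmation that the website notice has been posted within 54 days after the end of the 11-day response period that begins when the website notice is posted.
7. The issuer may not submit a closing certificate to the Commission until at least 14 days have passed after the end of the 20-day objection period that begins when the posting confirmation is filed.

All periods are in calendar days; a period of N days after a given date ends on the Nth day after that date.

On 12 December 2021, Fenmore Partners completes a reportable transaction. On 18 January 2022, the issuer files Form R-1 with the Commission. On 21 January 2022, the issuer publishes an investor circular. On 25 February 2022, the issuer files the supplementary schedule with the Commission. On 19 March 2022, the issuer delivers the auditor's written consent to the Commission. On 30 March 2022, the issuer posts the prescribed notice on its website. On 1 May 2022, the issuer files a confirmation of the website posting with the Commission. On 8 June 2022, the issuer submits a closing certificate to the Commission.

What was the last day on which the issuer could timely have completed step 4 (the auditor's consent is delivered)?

The supplementary schedule is filed on 25 February 2022; the 21-day waiting period therefore ends 18 March 2022, and step 4 runs from that date. 7 days after 18 March 2022 is 25 March 2022.

25 March 2022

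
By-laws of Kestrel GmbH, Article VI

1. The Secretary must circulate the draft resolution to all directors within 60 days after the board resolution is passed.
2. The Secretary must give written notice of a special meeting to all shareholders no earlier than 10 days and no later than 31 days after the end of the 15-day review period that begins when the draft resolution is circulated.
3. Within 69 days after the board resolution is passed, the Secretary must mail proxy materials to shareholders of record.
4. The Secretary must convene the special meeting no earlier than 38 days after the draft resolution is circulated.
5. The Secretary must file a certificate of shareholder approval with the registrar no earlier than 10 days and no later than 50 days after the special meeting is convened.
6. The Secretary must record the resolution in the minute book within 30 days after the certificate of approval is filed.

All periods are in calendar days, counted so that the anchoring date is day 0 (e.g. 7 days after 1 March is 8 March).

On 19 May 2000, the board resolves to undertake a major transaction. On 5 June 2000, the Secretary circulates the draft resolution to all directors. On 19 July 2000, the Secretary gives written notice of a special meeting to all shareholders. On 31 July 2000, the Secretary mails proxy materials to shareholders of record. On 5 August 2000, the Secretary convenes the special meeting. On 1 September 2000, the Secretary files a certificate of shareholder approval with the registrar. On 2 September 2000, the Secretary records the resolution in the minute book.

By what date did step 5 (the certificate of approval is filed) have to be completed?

24 September 2000

Step 5 runs from 5 August 2000, when the special meeting is convened. The window is 10–50 days after 5 August 2000; it closes on 24 September 2000.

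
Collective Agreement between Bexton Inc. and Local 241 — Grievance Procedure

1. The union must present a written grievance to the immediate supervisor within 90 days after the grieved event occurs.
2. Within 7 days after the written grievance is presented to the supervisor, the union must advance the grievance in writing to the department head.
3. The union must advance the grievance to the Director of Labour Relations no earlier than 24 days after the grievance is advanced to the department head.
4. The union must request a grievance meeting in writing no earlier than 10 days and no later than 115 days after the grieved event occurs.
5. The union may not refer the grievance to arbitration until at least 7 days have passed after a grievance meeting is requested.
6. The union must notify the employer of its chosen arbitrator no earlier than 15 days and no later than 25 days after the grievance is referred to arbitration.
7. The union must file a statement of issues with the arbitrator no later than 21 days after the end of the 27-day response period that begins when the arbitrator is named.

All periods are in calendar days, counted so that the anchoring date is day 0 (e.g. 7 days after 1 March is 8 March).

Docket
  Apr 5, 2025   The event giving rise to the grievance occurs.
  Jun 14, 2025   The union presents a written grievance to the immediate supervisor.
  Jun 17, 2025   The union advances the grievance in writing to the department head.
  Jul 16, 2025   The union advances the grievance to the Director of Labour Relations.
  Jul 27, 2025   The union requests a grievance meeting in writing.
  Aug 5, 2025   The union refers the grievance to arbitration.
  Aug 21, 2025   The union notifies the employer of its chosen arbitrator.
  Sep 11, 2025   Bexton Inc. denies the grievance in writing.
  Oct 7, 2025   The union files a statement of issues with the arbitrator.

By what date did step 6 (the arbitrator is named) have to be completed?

Aug 30, 2025

Step 6 runs from Aug 5, 2025, when the grievance is referred to arbitration. The window is 15–25 days after Aug 5, 2025; it closes on Aug 30, 2025.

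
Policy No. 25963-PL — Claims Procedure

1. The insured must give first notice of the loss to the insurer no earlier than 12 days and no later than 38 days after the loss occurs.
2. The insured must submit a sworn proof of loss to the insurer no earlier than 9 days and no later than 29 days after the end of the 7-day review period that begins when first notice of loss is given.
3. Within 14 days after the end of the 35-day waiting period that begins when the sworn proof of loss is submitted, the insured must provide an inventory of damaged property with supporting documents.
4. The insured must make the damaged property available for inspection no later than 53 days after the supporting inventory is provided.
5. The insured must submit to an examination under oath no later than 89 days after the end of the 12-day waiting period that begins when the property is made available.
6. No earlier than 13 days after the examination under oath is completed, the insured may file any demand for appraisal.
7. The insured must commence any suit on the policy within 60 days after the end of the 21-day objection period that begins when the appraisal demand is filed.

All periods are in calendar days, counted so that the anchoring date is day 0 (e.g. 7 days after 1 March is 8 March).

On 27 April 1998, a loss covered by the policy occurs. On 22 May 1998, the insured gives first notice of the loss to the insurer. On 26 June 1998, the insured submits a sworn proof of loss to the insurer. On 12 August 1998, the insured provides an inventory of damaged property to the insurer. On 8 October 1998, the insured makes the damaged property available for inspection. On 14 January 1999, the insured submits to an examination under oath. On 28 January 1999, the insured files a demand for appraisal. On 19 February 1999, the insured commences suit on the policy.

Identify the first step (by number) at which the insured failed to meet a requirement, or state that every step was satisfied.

Step 1: the window is 12–38 days after 27 April 1998 (when the loss occurs), so 9 May 1998 through 4 June 1998; 22 May 1998 falls inside that range.
Step 2: the window is 9–29 days after 29 May 1998 (end of the 7-day review period, which began when first notice of loss is given on 22 May 1998), so 7 June 1998 through 27 June 1998; 26 June 1998 falls inside that range.
Step 3: 14 days after 31 July 1998 (end of the 35-day waiting period, which began when the sworn proof of loss is submitted on 26 June 1998) is 14 August 1998; 12 August 1998 is within that limit.
Step 4: 53 days after 12 August 1998 (when the supporting inventory is provided) is 4 October 1998; 8 October 1998 misses that deadline by 4 days.

Step 4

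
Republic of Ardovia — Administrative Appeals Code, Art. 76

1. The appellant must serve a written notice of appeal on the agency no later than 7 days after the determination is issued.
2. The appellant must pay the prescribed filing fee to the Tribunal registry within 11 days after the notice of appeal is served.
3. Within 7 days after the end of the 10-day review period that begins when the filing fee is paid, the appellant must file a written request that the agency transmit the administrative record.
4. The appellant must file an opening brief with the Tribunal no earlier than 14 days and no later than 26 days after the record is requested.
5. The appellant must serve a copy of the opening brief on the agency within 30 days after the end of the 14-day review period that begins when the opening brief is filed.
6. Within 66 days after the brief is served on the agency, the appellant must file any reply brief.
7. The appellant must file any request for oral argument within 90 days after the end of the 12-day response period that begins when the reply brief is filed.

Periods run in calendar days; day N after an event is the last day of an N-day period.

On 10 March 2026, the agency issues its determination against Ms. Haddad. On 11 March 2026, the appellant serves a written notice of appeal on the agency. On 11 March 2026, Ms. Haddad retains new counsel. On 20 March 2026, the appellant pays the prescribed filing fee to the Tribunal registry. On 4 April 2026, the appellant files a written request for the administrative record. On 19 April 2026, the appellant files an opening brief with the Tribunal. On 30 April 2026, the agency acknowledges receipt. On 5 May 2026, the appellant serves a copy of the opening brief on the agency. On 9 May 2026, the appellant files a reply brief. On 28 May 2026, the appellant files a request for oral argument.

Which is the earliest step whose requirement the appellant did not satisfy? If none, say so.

(1) due by 10 March 2026 + 7 days = 17 March 2026; 11 March 2026 is within that limit.
(2) due by 11 March 2026 + 11 days = 22 March 2026; done 20 March 2026 — timely.
(3) due by 30 March 2026 + 7 days = 6 April 2026; completed 4 April 2026, before the deadline.
(4) the permitted window runs from 4 April 2026 + 14 = 18 April 2026 to 4 April 2026 + 26 = 30 April 2026; done 19 April 2026 — within the window.
(5) due by 3 May 2026 + 30 days = 2 June 2026; done 5 May 2026 — timely.
(6) due by 5 May 2026 + 66 days = 10 July 2026; 9 May 2026 is within that limit.
(7) due by 21 May 2026 + 90 days = 19 August 2026; 28 May 2026 is within that limit.

None — every step was satisfied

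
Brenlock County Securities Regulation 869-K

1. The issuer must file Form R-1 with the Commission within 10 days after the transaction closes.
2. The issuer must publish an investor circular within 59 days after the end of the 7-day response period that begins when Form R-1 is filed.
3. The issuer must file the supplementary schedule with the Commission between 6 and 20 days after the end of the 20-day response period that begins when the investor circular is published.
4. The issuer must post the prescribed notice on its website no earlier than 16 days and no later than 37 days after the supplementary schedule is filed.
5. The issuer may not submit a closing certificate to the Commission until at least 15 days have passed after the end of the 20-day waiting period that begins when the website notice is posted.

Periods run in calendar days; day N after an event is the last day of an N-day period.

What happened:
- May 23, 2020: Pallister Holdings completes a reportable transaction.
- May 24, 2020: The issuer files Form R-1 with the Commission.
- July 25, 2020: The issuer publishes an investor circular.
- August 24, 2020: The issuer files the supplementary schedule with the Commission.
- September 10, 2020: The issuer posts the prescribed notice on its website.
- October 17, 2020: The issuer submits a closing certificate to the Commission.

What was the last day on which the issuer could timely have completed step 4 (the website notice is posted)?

September 30, 2020

Step 4 runs from August 24, 2020, when the supplementary schedule is filed. The window is 16–37 days after August 24, 2020; it closes on September 30, 2020.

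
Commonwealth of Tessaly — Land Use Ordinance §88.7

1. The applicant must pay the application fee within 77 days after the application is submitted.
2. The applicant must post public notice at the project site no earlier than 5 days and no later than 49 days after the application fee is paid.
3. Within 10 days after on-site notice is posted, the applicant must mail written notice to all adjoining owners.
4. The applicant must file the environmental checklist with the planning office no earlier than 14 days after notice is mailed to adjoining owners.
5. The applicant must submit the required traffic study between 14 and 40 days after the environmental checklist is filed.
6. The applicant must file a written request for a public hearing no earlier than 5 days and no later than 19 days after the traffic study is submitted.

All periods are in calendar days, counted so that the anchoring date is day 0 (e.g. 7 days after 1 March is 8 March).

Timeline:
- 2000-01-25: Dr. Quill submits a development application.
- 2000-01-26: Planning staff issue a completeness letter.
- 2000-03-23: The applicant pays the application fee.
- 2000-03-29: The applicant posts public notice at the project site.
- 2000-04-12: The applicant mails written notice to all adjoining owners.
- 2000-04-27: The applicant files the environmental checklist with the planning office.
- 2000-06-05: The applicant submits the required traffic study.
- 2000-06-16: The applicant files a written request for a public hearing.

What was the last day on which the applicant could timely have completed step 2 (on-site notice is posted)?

2000-05-11

Step 2 runs from 2000-03-23, when the application fee is paid. The window is 5–49 days after 2000-03-23; it closes on 2000-05-11.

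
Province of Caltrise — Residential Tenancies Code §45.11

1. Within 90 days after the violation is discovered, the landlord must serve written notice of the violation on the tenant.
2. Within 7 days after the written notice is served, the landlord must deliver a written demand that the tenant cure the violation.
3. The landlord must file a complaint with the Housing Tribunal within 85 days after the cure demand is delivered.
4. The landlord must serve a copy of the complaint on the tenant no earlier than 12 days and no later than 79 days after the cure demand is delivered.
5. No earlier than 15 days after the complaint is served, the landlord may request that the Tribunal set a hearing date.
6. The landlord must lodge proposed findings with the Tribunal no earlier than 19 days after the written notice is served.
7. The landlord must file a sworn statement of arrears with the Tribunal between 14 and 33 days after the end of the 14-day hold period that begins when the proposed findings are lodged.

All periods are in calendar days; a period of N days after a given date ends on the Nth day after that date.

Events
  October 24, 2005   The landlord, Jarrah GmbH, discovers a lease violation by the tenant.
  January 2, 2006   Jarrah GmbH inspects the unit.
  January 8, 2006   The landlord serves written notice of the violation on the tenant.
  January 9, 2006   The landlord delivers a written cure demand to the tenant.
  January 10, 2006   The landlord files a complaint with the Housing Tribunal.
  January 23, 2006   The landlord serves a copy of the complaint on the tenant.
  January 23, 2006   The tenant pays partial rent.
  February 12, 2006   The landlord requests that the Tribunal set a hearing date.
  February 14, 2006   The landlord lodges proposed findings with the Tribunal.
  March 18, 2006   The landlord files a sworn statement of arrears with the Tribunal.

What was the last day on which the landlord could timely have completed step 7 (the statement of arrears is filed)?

The proposed findings are lodged on February 14, 2006; the 14-day hold period therefore ends February 28, 2006, and step 7 runs from that date. The window is 14–33 days after February 28, 2006; it closes on April 2, 2006.

April 2, 2006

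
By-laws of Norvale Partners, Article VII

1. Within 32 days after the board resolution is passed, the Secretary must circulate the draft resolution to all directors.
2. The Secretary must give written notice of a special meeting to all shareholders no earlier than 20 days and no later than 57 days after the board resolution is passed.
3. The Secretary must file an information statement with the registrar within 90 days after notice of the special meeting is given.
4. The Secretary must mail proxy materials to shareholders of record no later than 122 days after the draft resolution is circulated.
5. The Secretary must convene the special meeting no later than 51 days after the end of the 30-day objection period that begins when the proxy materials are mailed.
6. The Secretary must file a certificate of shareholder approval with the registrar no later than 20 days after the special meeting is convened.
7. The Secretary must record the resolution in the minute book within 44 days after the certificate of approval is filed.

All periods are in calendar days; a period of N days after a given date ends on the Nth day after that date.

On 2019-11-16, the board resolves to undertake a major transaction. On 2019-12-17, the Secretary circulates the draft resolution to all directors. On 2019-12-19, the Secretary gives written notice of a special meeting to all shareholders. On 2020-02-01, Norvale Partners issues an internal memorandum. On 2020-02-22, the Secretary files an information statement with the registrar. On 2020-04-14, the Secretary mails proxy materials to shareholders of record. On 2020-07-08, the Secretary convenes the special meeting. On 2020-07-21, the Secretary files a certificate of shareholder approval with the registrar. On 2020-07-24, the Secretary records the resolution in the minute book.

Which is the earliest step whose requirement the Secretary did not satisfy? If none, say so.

Step 5

Step 1 — counting 32 days from 2019-11-16 (when the board resolution is passed) gives a deadline of 2019-12-18; completed 2019-12-17, before the deadline.
Step 2 — 20 and 57 days from 2019-11-16 (when the board resolution is passed) are 2019-12-06 and 2020-01-12 respectively; 2019-12-19 falls inside that range.
Step 3 — counting 90 days from 2019-12-19 (when notice of the special meeting is given) gives a deadline of 2020-03-18; 2020-02-22 is within that limit.
Step 4 — counting 122 days from 2019-12-17 (when the draft resolution is circulated) gives a deadline of 2020-04-17; done 2020-04-14 — timely.
Step 5 — counting 51 days from 2020-05-14 (end of the 30-day objection period, which began when the proxy materials are mailed on 2020-04-14) gives a deadline of 2020-07-04; 2020-07-08 misses that deadline by 4 days.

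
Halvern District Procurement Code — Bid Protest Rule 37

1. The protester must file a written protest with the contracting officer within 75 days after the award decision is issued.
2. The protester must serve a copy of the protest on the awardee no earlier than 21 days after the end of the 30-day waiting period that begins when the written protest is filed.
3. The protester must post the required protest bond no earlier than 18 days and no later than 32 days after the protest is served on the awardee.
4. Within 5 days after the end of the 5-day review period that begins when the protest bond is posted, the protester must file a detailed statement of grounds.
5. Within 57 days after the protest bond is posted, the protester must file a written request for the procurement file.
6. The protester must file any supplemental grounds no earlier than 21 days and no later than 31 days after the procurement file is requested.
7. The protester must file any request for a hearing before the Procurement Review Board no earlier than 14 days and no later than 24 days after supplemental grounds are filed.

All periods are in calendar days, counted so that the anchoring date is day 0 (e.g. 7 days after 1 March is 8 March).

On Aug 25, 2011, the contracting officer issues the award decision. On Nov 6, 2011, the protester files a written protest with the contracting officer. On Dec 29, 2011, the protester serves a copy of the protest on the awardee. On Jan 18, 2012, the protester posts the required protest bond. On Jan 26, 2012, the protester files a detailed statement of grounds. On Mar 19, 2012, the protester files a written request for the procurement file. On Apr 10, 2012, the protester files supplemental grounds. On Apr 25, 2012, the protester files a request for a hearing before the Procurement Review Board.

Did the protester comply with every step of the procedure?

(1) due by Aug 25, 2011 + 75 days = Nov 8, 2011; Nov 6, 2011 is within that limit.
(2) permitted from Dec 6, 2011 + 21 days = Dec 27, 2011 onward; Dec 29, 2011 is on or after that date.
(3) the permitted window runs from Dec 29, 2011 + 18 = Jan 16, 2012 to Dec 29, 2011 + 32 = Jan 30, 2012; done Jan 18, 2012, which is between those dates.
(4) due by Jan 23, 2012 + 5 days = Jan 28, 2012; Jan 26, 2012 is within that limit.
(5) due by Jan 18, 2012 + 57 days = Mar 15, 2012; done Mar 19, 2012 — 4 days late.
The analysis stops there.

No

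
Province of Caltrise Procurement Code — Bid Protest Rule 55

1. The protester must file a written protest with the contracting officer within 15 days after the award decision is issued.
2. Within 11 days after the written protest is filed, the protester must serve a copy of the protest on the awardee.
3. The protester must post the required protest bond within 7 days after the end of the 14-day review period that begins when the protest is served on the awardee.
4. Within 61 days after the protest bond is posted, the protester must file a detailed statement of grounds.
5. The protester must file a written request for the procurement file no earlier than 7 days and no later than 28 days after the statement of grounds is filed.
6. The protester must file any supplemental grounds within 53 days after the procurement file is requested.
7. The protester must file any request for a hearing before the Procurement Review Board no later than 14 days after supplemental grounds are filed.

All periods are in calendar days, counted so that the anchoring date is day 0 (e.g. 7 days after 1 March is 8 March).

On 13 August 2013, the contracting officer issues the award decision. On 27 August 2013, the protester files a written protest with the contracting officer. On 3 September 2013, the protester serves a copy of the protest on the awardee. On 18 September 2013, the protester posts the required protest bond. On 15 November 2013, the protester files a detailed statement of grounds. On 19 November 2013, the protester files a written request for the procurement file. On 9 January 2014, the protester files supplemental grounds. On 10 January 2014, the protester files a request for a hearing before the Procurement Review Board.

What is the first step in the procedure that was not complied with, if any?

Step 1: 15 days after 13 August 2013 (when the award decision is issued) is 28 August 2013; done 27 August 2013 — timely.
Step 2: 11 days after 27 August 2013 (when the written protest is filed) is 7 September 2013; 3 September 2013 is within that limit.
Step 3: 7 days after 17 September 2013 (end of the 14-day review period, which began when the protest is served on the awardee on 3 September 2013) is 24 September 2013; 18 September 2013 is within that limit.
Step 4: 61 days after 18 September 2013 (when the protest bond is posted) is 18 November 2013; done 15 November 2013 — timely.
Step 5: the window is 7–28 days after 15 November 2013 (when the statement of grounds is filed), so 22 November 2013 through 13 December 2013; done 19 November 2013 — 3 days before the window opened.

Step 5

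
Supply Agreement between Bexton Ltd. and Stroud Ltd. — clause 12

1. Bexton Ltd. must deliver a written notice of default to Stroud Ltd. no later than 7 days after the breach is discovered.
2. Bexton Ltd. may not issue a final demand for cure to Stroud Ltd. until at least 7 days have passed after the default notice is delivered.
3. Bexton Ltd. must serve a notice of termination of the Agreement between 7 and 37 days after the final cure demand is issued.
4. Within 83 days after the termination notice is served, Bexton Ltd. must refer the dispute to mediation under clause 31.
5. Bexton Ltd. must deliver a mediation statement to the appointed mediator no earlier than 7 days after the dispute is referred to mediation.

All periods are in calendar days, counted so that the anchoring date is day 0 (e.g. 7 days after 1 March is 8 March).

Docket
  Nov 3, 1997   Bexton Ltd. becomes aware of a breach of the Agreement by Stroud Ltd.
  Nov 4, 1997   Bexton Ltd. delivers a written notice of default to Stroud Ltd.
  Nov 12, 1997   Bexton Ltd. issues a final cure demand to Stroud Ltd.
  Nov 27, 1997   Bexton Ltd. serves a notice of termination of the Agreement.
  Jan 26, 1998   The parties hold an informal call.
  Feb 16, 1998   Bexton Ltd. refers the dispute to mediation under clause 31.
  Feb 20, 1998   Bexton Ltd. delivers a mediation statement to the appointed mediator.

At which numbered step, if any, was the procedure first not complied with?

Step 5

Step 1: 7 days after Nov 3, 1997 (when the breach is discovered) is Nov 10, 1997; Nov 4, 1997 is within that limit.
Step 2: the earliest permitted date is 7 days after Nov 4, 1997 (when the default notice is delivered), i.e. Nov 11, 1997; Nov 12, 1997 is on or after that date.
Step 3: the window is 7–37 days after Nov 12, 1997 (when the final cure demand is issued), so Nov 19, 1997 through Dec 19, 1997; Nov 27, 1997 falls inside that range.
Step 4: 83 days after Nov 27, 1997 (when the termination notice is served) is Feb 18, 1998; completed Feb 16, 1998, before the deadline.
Step 5: the earliest permitted date is 7 days after Feb 16, 1998 (when the dispute is referred to mediation), i.e. Feb 23, 1998; done Feb 20, 1998 — 3 days too early.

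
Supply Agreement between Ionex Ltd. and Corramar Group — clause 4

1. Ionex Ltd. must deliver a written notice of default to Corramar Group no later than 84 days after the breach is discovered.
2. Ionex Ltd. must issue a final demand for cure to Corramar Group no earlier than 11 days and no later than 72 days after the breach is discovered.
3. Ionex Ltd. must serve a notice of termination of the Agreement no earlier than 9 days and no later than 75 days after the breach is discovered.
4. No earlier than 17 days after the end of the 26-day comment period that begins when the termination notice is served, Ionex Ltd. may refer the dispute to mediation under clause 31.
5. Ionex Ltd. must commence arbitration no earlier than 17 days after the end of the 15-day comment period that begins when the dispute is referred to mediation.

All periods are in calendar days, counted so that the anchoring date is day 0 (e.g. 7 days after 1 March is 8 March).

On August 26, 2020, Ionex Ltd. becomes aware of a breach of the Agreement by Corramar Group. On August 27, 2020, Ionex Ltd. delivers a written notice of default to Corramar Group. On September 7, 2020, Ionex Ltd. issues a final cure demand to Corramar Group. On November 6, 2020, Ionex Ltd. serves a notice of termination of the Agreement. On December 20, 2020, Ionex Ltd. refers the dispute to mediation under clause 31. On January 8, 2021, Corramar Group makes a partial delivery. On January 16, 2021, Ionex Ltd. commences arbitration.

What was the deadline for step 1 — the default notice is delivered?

November 18, 2020

Step 1 runs from August 26, 2020, when the breach is discovered. 84 days after August 26, 2020 is November 18, 2020.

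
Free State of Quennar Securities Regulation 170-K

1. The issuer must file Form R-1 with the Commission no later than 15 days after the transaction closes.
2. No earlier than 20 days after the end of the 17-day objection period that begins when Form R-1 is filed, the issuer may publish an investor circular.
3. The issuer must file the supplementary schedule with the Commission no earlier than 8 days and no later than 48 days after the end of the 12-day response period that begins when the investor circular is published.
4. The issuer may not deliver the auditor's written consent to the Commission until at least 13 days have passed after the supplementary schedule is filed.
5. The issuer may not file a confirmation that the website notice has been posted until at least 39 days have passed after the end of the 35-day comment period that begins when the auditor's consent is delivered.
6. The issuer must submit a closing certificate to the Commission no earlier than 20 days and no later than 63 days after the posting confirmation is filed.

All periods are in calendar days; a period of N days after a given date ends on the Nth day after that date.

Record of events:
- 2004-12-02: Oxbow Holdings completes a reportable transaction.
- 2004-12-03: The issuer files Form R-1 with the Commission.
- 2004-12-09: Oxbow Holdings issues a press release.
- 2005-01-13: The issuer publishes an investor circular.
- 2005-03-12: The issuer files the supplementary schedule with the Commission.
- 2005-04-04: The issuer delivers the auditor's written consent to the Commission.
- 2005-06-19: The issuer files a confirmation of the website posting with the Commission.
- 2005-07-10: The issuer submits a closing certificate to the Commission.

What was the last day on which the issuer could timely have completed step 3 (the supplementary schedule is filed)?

The investor circular is published on 2005-01-13; the 12-day response period therefore ends 2005-01-25, and step 3 runs from that date. The window is 8–48 days after 2005-01-25; it closes on 2005-03-14.

2005-03-14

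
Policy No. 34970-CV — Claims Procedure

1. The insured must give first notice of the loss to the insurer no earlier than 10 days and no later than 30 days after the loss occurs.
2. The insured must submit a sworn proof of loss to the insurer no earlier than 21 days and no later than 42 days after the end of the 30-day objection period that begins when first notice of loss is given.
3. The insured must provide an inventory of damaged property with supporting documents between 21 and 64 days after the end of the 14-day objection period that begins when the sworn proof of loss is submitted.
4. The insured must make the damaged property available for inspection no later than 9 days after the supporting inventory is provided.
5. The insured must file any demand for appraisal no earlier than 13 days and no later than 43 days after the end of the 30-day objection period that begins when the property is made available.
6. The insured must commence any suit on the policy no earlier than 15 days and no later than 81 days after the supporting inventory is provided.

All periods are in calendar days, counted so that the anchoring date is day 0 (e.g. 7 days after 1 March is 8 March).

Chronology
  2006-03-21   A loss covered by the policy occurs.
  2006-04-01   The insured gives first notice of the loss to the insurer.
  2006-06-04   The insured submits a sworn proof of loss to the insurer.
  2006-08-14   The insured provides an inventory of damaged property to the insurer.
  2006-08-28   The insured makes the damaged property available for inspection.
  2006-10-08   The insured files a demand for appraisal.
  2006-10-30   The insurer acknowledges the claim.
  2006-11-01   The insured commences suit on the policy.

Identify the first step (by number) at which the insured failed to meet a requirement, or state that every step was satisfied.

(1) the permitted window runs from 2006-03-21 + 10 = 2006-03-31 to 2006-03-21 + 30 = 2006-04-20; done 2006-04-01, which is between those dates.
(2) the permitted window runs from 2006-05-01 + 21 = 2006-05-22 to 2006-05-01 + 42 = 2006-06-12; done 2006-06-04, which is between those dates.
(3) the permitted window runs from 2006-06-18 + 21 = 2006-07-09 to 2006-06-18 + 64 = 2006-08-21; done 2006-08-14 — within the window.
(4) due by 2006-08-14 + 9 days = 2006-08-23; not done until 2006-08-28, 5 days after the deadline.

Step 4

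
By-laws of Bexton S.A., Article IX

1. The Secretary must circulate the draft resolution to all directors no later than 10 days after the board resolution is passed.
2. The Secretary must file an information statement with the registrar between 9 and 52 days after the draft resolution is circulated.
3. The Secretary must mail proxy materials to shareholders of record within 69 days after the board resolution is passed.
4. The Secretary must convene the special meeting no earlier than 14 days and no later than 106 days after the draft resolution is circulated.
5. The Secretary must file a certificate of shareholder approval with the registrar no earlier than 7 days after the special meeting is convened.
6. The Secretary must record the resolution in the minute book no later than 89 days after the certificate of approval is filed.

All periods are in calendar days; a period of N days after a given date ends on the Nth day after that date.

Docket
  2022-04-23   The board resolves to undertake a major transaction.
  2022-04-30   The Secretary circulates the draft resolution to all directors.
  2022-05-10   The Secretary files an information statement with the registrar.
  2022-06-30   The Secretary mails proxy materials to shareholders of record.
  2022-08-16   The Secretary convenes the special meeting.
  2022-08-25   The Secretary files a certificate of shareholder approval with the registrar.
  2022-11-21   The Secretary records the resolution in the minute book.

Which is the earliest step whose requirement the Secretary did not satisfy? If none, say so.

(1) due by 2022-04-23 + 10 days = 2022-05-03; completed 2022-04-30, before the deadline.
(2) the permitted window runs from 2022-04-30 + 9 = 2022-05-09 to 2022-04-30 + 52 = 2022-06-21; done 2022-05-10, which is between those dates.
(3) due by 2022-04-23 + 69 days = 2022-07-01; 2022-06-30 is within that limit.
(4) the permitted window runs from 2022-04-30 + 14 = 2022-05-14 to 2022-04-30 + 106 = 2022-08-14; done 2022-08-16 — 2 days after the window closed.

Step 4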